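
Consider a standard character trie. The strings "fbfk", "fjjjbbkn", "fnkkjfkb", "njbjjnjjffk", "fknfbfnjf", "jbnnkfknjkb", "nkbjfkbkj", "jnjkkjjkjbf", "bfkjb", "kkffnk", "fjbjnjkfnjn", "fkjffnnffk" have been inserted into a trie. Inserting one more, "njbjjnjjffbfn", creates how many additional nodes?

3

Walking "njbjjnjjffbfn" from the root, the first 10 characters ("njbjjnjjff") follow existing edges; "b" is the first miss.
So 13 − 10 = 3 new nodes.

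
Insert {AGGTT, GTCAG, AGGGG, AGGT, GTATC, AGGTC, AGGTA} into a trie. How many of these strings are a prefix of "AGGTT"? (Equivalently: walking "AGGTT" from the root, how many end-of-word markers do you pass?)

Check each prefix of "AGGTT" against the stored set — each match is an end-marker on the path.
Prefixes of the query that are stored words: "AGGT", "AGGTT"
Count: 2

2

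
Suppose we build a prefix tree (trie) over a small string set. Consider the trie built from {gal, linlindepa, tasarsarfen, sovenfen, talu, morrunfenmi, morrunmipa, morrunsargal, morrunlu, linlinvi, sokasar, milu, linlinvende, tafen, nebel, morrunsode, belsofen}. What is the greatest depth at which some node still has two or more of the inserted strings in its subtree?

Look for the deepest trie node that still has at least two words in its subtree.
"linlinvende" and "linlinvi" agree on "linlinv" (7 characters) before diverging; nothing deeper is shared.
Longest shared-prefix length: 7

7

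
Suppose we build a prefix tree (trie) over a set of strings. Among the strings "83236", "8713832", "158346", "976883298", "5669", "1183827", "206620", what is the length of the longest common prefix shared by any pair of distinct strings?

The deepest shared node is where two words last agree before diverging.
"1183827" and "158346" agree on "1" (1 characters) before diverging; nothing deeper is shared.
Longest shared-prefix length: 1

1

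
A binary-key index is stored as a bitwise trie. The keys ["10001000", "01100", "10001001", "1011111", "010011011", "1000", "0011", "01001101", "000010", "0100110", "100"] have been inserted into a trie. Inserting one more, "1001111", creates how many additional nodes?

The longest prefix of "1001111" already in the trie is "100" (length 3).
So 7 − 3 = 4 new nodes.

4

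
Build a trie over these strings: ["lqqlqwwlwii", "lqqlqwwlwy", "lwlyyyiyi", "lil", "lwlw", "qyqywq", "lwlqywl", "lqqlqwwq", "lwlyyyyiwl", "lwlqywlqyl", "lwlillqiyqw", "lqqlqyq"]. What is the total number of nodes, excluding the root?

51

Insert word by word; a character creates a node only if that edge doesn't already exist:
  "lqqlqwwlwii" → 11 new (l, q, q, l, q, w, w, l, w, i, i)
  "lqqlqwwlwy" → prefix "lqqlqwwlw" already present; 1 new (y)
  "lwlyyyiyi" → prefix "l" already present; 8 new (w, l, y, y, y, i, y, i)
  "lil" → prefix "l" already present; 2 new (i, l)
  "lwlw" → prefix "lwl" already present; 1 new (w)
  "qyqywq" → 6 new (q, y, q, y, w, q)
  "lwlqywl" → prefix "lwl" already present; 4 new (q, y, w, l)
  "lqqlqwwq" → prefix "lqqlqww" already present; 1 new (q)
  "lwlyyyyiwl" → prefix "lwlyyy" already present; 4 new (y, i, w, l)
  "lwlqywlqyl" → prefix "lwlqywl" already present; 3 new (q, y, l)
  "lwlillqiyqw" → prefix "lwl" already present; 8 new (i, l, l, q, i, y, q, w)
  "lqqlqyq" → prefix "lqqlq" already present; 2 new (y, q)
Total nodes = 11 + 1 + 8 + 2 + 1 + 6 + 4 + 1 + 4 + 3 + 8 + 2 = 51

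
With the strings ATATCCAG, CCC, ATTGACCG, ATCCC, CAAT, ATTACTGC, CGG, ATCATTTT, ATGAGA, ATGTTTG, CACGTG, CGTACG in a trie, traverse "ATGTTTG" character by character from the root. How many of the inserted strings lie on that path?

1

Walk "ATGTTTG" from the root; an end-of-word marker is hit whenever a stored word is a prefix of "ATGTTTG".
Prefixes of the query that are stored words: "ATGTTTG"
Count: 1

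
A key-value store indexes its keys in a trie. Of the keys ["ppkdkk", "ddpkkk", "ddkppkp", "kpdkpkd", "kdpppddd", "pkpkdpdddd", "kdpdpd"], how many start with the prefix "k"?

3

Walk to "k"; the words in its subtree are exactly those with that prefix.
Words under "k": kdpdpd, kdpppddd, kpdkpkd
Count: 3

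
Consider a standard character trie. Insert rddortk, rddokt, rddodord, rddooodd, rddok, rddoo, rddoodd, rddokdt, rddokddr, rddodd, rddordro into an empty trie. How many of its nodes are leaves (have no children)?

9

Leaves are exactly the stored words that no other stored word extends.
Those words: "rddodd", "rddodord", "rddokddr", "rddokdt", "rddokt", "rddoodd", "rddooodd", "rddordro", "rddortk"
Leaf count: 9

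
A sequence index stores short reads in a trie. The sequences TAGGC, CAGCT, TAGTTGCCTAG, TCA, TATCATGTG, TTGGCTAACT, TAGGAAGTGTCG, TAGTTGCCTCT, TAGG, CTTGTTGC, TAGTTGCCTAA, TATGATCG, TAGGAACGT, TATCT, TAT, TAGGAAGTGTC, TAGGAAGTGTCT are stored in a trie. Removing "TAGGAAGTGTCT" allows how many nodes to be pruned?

Walk "TAGGAAGTGTCT" from the leaf back toward the root, removing each node that no remaining word uses.
The suffix "T" (1 node) is used only by "TAGGAAGTGTCT"; the node for "TAGGAAGTGTC" still has the child "G", so pruning stops there.
Nodes removed: 1

1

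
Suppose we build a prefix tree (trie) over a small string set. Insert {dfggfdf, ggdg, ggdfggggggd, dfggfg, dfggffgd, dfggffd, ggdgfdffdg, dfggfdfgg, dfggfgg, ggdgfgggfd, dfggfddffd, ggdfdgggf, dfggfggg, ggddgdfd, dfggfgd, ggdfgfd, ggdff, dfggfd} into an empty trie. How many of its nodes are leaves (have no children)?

A leaf is a node with no children — equivalently, the end of a word that is not a proper prefix of any other stored word.
Those words: "dfggfddffd", "dfggfdfgg", "dfggffd", "dfggffgd", "dfggfgd", "dfggfggg", "ggddgdfd", "ggdfdgggf", "ggdff", "ggdfgfd", "ggdfggggggd", "ggdgfdffdg", "ggdgfgggfd"
Leaf count: 13

13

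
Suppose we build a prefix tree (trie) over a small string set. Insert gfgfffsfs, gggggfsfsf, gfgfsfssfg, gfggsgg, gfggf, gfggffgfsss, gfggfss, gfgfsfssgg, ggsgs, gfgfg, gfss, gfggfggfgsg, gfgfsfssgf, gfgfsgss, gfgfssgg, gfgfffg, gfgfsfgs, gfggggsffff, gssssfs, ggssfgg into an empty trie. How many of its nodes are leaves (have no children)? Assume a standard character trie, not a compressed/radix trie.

19

A leaf is a node with no children — equivalently, the end of a word that is not a proper prefix of any other stored word.
Those words: "gfgfffg", "gfgfffsfs", "gfgfg", "gfgfsfgs", "gfgfsfssfg", "gfgfsfssgf", "gfgfsfssgg", "gfgfsgss", "gfgfssgg", "gfggffgfsss", "gfggfggfgsg", "gfggfss", "gfggggsffff", "gfggsgg", "gfss", "gggggfsfsf", "ggsgs", "ggssfgg", "gssssfs"
Leaf count: 19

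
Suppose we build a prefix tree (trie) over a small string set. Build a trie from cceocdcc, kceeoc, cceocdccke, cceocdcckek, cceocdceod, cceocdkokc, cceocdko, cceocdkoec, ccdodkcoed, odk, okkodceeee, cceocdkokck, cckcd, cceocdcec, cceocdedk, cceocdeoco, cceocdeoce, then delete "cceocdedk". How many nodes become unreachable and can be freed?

A node on "cceocdedk"'s path can go only if nothing else ends at it or branches off below it.
The suffix "dk" (2 nodes) is used only by "cceocdedk"; the node for "cceocde" still has the child "o", so pruning stops there.
Nodes removed: 2

2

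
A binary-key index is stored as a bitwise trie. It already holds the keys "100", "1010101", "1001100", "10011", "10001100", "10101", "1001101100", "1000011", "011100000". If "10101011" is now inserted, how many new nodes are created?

1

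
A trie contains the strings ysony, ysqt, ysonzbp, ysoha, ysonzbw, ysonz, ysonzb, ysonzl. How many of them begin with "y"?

Walk to "y"; the words in its subtree are exactly those with that prefix.
Matches: "ysoha", "ysony", "ysonz", "ysonzb", "ysonzbp", "ysonzbw", "ysonzl", "ysqt"
Count: 8

8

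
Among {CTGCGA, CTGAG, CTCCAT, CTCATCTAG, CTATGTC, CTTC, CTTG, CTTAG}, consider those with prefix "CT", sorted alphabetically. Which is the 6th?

Filter for "CT…" and sort: "CTATGTC", "CTCATCTAG", "CTCCAT", "CTGAG", "CTGCGA", "CTTAG", "CTTC", "CTTG"
Position 6: CTTAG

CTTAG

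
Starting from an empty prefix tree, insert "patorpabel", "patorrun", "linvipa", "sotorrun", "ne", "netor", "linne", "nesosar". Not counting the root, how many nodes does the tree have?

40

Insert word by word; a character creates a node only if that edge doesn't already exist:
  "patorpabel" → 10 new (p, a, t, o, r, p, a, b, e, l)
  "patorrun" → prefix "pator" already present; 3 new (r, u, n)
  "linvipa" → 7 new (l, i, n, v, i, p, a)
  "sotorrun" → 8 new (s, o, t, o, r, r, u, n)
  "ne" → 2 new (n, e)
  "netor" → prefix "ne" already present; 3 new (t, o, r)
  "linne" → prefix "lin" already present; 2 new (n, e)
  "nesosar" → prefix "ne" already present; 5 new (s, o, s, a, r)
Total nodes = 10 + 3 + 7 + 8 + 2 + 3 + 2 + 5 = 40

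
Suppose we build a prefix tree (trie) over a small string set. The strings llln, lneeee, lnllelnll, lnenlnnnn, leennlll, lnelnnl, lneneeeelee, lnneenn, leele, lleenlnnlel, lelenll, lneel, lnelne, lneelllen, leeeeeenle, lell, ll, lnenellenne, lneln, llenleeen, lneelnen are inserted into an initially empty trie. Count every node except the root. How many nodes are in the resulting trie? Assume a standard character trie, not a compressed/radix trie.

90

Count nodes per top-level branch (shared prefixes stored once):
  'l'-branch (leeeeeenle, leele, leennlll, lelenll, lell, ll, lleenlnnlel, llenleeen, llln, lneeee, lneel, lneelllen, lneelnen, lneln, lnelne, lnelnnl, lneneeeelee, lnenellenne, lnenlnnnn, lnllelnll, lnneenn): 90 nodes
Sum: 90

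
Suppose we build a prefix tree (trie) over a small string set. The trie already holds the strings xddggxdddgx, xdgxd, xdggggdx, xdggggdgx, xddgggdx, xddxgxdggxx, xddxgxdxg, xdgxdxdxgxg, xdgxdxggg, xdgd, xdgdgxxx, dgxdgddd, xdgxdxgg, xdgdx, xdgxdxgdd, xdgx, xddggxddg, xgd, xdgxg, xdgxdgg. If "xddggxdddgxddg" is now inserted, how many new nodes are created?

Walking "xddggxdddgxddg" from the root, the first 11 characters ("xddggxdddgx") follow existing edges; "d" is the first miss.
New nodes needed: |"xddggxdddgxddg"| − 11 = 14 − 11 = 3.

3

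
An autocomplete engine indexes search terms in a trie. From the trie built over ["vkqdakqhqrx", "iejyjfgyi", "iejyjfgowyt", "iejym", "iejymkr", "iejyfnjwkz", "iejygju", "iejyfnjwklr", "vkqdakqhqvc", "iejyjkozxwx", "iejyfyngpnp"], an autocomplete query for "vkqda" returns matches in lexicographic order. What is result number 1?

vkqdakqhqrx

DFS of the "vkqda" subtree visits, in order: "vkqdakqhqrx", "vkqdakqhqvc"
The 1st is vkqdakqhqrx.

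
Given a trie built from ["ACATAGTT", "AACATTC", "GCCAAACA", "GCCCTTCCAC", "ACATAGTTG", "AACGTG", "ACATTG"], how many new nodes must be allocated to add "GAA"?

2

The longest prefix of "GAA" already in the trie is "G" (length 1).
So 3 − 1 = 2 new nodes.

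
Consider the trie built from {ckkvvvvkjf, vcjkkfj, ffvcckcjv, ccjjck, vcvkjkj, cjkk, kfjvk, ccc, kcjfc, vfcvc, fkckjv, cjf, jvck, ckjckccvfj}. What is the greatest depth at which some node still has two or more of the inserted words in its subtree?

Look for the deepest trie node that still has at least two words in its subtree.
"ccc" and "ccjjck" agree on "cc" (2 characters) before diverging; nothing deeper is shared.
Longest shared-prefix length: 2

2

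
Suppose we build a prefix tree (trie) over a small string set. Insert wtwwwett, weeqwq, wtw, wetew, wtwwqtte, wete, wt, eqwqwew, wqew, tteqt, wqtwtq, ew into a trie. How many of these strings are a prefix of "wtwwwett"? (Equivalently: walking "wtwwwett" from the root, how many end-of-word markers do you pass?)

3

Check each prefix of "wtwwwett" against the stored set — each match is an end-marker on the path.
Prefixes of the query that are stored words: "wt", "wtw", "wtwwwett"
Count: 3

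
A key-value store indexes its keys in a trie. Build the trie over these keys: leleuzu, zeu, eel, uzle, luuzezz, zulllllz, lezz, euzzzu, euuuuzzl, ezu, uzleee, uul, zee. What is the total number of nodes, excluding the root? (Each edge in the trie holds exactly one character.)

For each word, the new-node count is its length minus the longest prefix already in the trie:
  "leleuzu" → 7 new (l, e, l, e, u, z, u)
  "zeu" → 3 new (z, e, u)
  "eel" → 3 new (e, e, l)
  "uzle" → 4 new (u, z, l, e)
  "luuzezz" → prefix "l" already present; 6 new (u, u, z, e, z, z)
  "zulllllz" → prefix "z" already present; 7 new (u, l, l, l, l, l, z)
  "lezz" → prefix "le" already present; 2 new (z, z)
  "euzzzu" → prefix "e" already present; 5 new (u, z, z, z, u)
  "euuuuzzl" → prefix "eu" already present; 6 new (u, u, u, z, z, l)
  "ezu" → prefix "e" already present; 2 new (z, u)
  "uzleee" → prefix "uzle" already present; 2 new (e, e)
  "uul" → prefix "u" already present; 2 new (u, l)
  "zee" → prefix "ze" already present; 1 new (e)
Total nodes = 7 + 3 + 3 + 4 + 6 + 7 + 2 + 5 + 6 + 2 + 2 + 2 + 1 = 50

50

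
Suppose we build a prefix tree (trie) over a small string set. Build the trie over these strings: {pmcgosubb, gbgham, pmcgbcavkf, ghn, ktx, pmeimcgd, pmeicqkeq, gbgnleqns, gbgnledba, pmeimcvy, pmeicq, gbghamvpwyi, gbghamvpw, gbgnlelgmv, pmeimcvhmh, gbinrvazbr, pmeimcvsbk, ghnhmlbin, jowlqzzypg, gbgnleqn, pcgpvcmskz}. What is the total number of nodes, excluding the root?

96

Insert word by word; a character creates a node only if that edge doesn't already exist:
  "pmcgosubb" → 9 new (p, m, c, g, o, s, u, b, b)
  "gbgham" → 6 new (g, b, g, h, a, m)
  "pmcgbcavkf" → prefix "pmcg" already present; 6 new (b, c, a, v, k, f)
  "ghn" → prefix "g" already present; 2 new (h, n)
  "ktx" → 3 new (k, t, x)
  "pmeimcgd" → prefix "pm" already present; 6 new (e, i, m, c, g, d)
  "pmeicqkeq" → prefix "pmei" already present; 5 new (c, q, k, e, q)
  "gbgnleqns" → prefix "gbg" already present; 6 new (n, l, e, q, n, s)
  "gbgnledba" → prefix "gbgnle" already present; 3 new (d, b, a)
  "pmeimcvy" → prefix "pmeimc" already present; 2 new (v, y)
  "pmeicq" → prefix "pmeicq" already present; 0 new (none)
  "gbghamvpwyi" → prefix "gbgham" already present; 5 new (v, p, w, y, i)
  "gbghamvpw" → prefix "gbghamvpw" already present; 0 new (none)
  "gbgnlelgmv" → prefix "gbgnle" already present; 4 new (l, g, m, v)
  "pmeimcvhmh" → prefix "pmeimcv" already present; 3 new (h, m, h)
  "gbinrvazbr" → prefix "gb" already present; 8 new (i, n, r, v, a, z, b, r)
  "pmeimcvsbk" → prefix "pmeimcv" already present; 3 new (s, b, k)
  "ghnhmlbin" → prefix "ghn" already present; 6 new (h, m, l, b, i, n)
  "jowlqzzypg" → 10 new (j, o, w, l, q, z, z, y, p, g)
  "gbgnleqn" → prefix "gbgnleqn" already present; 0 new (none)
  "pcgpvcmskz" → prefix "p" already present; 9 new (c, g, p, v, c, m, s, k, z)
Total nodes = 9 + 6 + 6 + 2 + 3 + 6 + 5 + 6 + 3 + 2 + 0 + 5 + 0 + 4 + 3 + 8 + 3 + 6 + 10 + 0 + 9 = 96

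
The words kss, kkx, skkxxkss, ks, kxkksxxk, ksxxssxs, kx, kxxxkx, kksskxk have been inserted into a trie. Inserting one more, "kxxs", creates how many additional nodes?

1

Walking "kxxs" from the root, the first 3 characters ("kxx") follow existing edges; "s" is the first miss.
New nodes needed: |"kxxs"| − 3 = 4 − 3 = 1.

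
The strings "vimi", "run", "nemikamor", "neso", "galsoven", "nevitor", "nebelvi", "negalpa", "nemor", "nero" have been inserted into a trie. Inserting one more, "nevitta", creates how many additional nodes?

"nevit" is already a path in the trie; the remaining "ta" must be added.
Each of the 2 remaining characters creates one node.

2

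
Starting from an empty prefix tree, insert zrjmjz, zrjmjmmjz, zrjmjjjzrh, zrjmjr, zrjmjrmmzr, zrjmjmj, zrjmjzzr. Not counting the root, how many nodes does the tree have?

Trie structure (* marks end of a word):
(root)
└─ z
   └─ r
      └─ j
         └─ m
            └─ j
               ├─ j
               │  └─ j
               │     └─ z
               │        └─ r
               │           └─ h *
               ├─ m
               │  ├─ j *
               │  └─ m
               │     └─ j
               │        └─ z *
               ├─ r *
               │  └─ m
               │     └─ m
               │        └─ z
               │           └─ r *
               └─ z *
                  └─ z
                     └─ r *
Counting every labelled node above: 23.

23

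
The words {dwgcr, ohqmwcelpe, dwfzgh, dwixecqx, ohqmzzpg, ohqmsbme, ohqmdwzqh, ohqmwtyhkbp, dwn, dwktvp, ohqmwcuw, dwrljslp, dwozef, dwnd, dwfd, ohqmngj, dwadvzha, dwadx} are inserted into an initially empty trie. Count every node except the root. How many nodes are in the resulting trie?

Trace insertions, counting only characters that open a new branch:
  "dwgcr" → 5 new (d, w, g, c, r)
  "ohqmwcelpe" → 10 new (o, h, q, m, w, c, e, l, p, e)
  "dwfzgh" → prefix "dw" already present; 4 new (f, z, g, h)
  "dwixecqx" → prefix "dw" already present; 6 new (i, x, e, c, q, x)
  "ohqmzzpg" → prefix "ohqm" already present; 4 new (z, z, p, g)
  "ohqmsbme" → prefix "ohqm" already present; 4 new (s, b, m, e)
  "ohqmdwzqh" → prefix "ohqm" already present; 5 new (d, w, z, q, h)
  "ohqmwtyhkbp" → prefix "ohqmw" already present; 6 new (t, y, h, k, b, p)
  "dwn" → prefix "dw" already present; 1 new (n)
  "dwktvp" → prefix "dw" already present; 4 new (k, t, v, p)
  "ohqmwcuw" → prefix "ohqmwc" already present; 2 new (u, w)
  "dwrljslp" → prefix "dw" already present; 6 new (r, l, j, s, l, p)
  "dwozef" → prefix "dw" already present; 4 new (o, z, e, f)
  "dwnd" → prefix "dwn" already present; 1 new (d)
  "dwfd" → prefix "dwf" already present; 1 new (d)
  "ohqmngj" → prefix "ohqm" already present; 3 new (n, g, j)
  "dwadvzha" → prefix "dw" already present; 6 new (a, d, v, z, h, a)
  "dwadx" → prefix "dwad" already present; 1 new (x)
Total nodes = 5 + 10 + 4 + 6 + 4 + 4 + 5 + 6 + 1 + 4 + 2 + 6 + 4 + 1 + 1 + 3 + 6 + 1 = 73

73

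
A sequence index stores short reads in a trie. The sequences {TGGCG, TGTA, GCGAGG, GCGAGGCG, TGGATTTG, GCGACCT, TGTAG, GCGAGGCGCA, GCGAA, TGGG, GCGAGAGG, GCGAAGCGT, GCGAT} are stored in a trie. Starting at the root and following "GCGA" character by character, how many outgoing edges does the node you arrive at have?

Walk "GCGA" from the root, arriving at one node.
Distinct next characters after "GCGA": A, C, G, T.
That node has 4 child edges.

4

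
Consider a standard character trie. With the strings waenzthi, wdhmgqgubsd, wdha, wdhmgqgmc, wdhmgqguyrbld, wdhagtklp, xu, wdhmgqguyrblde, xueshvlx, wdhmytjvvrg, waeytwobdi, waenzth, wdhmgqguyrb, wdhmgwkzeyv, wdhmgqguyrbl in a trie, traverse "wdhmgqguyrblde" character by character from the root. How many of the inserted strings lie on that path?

4

Check each prefix of "wdhmgqguyrblde" against the stored set — each match is an end-marker on the path.
Prefixes of the query that are stored words: "wdhmgqguyrb", "wdhmgqguyrbl", "wdhmgqguyrbld", "wdhmgqguyrblde"
Count: 4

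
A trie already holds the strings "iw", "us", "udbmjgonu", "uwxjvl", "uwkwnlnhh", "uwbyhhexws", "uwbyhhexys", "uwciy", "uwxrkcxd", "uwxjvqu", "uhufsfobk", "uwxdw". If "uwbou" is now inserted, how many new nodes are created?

The longest prefix of "uwbou" already in the trie is "uwb" (length 3).
So 5 − 3 = 2 new nodes.

2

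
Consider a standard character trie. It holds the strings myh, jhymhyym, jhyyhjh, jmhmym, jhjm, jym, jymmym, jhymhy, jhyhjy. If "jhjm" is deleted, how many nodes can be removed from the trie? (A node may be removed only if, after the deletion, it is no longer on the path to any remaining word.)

2

After clearing the end-marker at "jhjm", prune upward until reaching a node still needed by another word.
The suffix "jm" (2 nodes) is used only by "jhjm"; the node for "jh" still has the child "y", so pruning stops there.
Nodes removed: 2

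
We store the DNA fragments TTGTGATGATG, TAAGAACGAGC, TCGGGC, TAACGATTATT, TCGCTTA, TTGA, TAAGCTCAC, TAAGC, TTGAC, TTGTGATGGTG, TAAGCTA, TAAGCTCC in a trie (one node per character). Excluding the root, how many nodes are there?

50

Trace insertions, counting only characters that open a new branch:
  "TTGTGATGATG" → 11 new (T, T, G, T, G, A, T, G, A, T, G)
  "TAAGAACGAGC" → prefix "T" already present; 10 new (A, A, G, A, A, C, G, A, G, C)
  "TCGGGC" → prefix "T" already present; 5 new (C, G, G, G, C)
  "TAACGATTATT" → prefix "TAA" already present; 8 new (C, G, A, T, T, A, T, T)
  "TCGCTTA" → prefix "TCG" already present; 4 new (C, T, T, A)
  "TTGA" → prefix "TTG" already present; 1 new (A)
  "TAAGCTCAC" → prefix "TAAG" already present; 5 new (C, T, C, A, C)
  "TAAGC" → prefix "TAAGC" already present; 0 new (none)
  "TTGAC" → prefix "TTGA" already present; 1 new (C)
  "TTGTGATGGTG" → prefix "TTGTGATG" already present; 3 new (G, T, G)
  "TAAGCTA" → prefix "TAAGCT" already present; 1 new (A)
  "TAAGCTCC" → prefix "TAAGCTC" already present; 1 new (C)
Total nodes = 11 + 10 + 5 + 8 + 4 + 1 + 5 + 0 + 1 + 3 + 1 + 1 = 50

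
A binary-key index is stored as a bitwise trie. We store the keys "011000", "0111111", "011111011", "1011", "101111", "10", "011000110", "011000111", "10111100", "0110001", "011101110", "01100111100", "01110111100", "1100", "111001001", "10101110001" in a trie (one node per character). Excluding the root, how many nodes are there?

For each word, the new-node count is its length minus the longest prefix already in the trie:
  "011000" → 6 new (0, 1, 1, 0, 0, 0)
  "0111111" → prefix "011" already present; 4 new (1, 1, 1, 1)
  "011111011" → prefix "011111" already present; 3 new (0, 1, 1)
  "1011" → 4 new (1, 0, 1, 1)
  "101111" → prefix "1011" already present; 2 new (1, 1)
  "10" → prefix "10" already present; 0 new (none)
  "011000110" → prefix "011000" already present; 3 new (1, 1, 0)
  "011000111" → prefix "01100011" already present; 1 new (1)
  "10111100" → prefix "101111" already present; 2 new (0, 0)
  "0110001" → prefix "0110001" already present; 0 new (none)
  "011101110" → prefix "0111" already present; 5 new (0, 1, 1, 1, 0)
  "01100111100" → prefix "01100" already present; 6 new (1, 1, 1, 1, 0, 0)
  "01110111100" → prefix "01110111" already present; 3 new (1, 0, 0)
  "1100" → prefix "1" already present; 3 new (1, 0, 0)
  "111001001" → prefix "11" already present; 7 new (1, 0, 0, 1, 0, 0, 1)
  "10101110001" → prefix "101" already present; 8 new (0, 1, 1, 1, 0, 0, 0, 1)
Total nodes = 6 + 4 + 3 + 4 + 2 + 0 + 3 + 1 + 2 + 0 + 5 + 6 + 3 + 3 + 7 + 8 = 57

57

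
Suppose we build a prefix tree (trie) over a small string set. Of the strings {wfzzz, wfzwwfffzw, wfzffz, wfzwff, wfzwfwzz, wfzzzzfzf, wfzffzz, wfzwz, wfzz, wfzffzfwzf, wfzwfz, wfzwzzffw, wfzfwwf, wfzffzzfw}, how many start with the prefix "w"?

Traverse to the node for "w", then collect every word in that subtree.
Words under "w": wfzffz, wfzffzfwzf, wfzffzz, wfzffzzfw, wfzfwwf, wfzwff, wfzwfwzz, wfzwfz, wfzwwfffzw, wfzwz, wfzwzzffw, wfzz, wfzzz, wfzzzzfzf
Count: 14

14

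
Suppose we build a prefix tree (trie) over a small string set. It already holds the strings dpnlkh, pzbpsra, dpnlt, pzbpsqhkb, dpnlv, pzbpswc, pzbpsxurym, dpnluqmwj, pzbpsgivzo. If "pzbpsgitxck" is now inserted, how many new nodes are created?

The longest prefix of "pzbpsgitxck" already in the trie is "pzbpsgi" (length 7).
New nodes needed: |"pzbpsgitxck"| − 7 = 11 − 7 = 4.

4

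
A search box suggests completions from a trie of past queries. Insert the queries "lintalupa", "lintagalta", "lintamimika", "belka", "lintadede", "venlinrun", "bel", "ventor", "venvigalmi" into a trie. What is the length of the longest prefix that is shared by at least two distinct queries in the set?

5

Equivalently: take the maximum, over all pairs, of their longest common prefix length.
"lintadede" and "lintagalta" agree on "linta" (5 characters) before diverging; nothing deeper is shared.
Longest shared-prefix length: 5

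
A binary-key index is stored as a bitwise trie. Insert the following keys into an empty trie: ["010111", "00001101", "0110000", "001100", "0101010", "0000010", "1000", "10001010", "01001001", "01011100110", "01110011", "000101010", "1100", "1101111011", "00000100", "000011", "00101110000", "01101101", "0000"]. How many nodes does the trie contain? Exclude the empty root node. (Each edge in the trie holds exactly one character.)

80

Insert word by word; a character creates a node only if that edge doesn't already exist:
  "010111" → 6 new (0, 1, 0, 1, 1, 1)
  "00001101" → prefix "0" already present; 7 new (0, 0, 0, 1, 1, 0, 1)
  "0110000" → prefix "01" already present; 5 new (1, 0, 0, 0, 0)
  "001100" → prefix "00" already present; 4 new (1, 1, 0, 0)
  "0101010" → prefix "0101" already present; 3 new (0, 1, 0)
  "0000010" → prefix "0000" already present; 3 new (0, 1, 0)
  "1000" → 4 new (1, 0, 0, 0)
  "10001010" → prefix "1000" already present; 4 new (1, 0, 1, 0)
  "01001001" → prefix "010" already present; 5 new (0, 1, 0, 0, 1)
  "01011100110" → prefix "010111" already present; 5 new (0, 0, 1, 1, 0)
  "01110011" → prefix "011" already present; 5 new (1, 0, 0, 1, 1)
  "000101010" → prefix "000" already present; 6 new (1, 0, 1, 0, 1, 0)
  "1100" → prefix "1" already present; 3 new (1, 0, 0)
  "1101111011" → prefix "110" already present; 7 new (1, 1, 1, 1, 0, 1, 1)
  "00000100" → prefix "0000010" already present; 1 new (0)
  "000011" → prefix "000011" already present; 0 new (none)
  "00101110000" → prefix "001" already present; 8 new (0, 1, 1, 1, 0, 0, 0, 0)
  "01101101" → prefix "0110" already present; 4 new (1, 1, 0, 1)
  "0000" → prefix "0000" already present; 0 new (none)
Total nodes = 6 + 7 + 5 + 4 + 3 + 3 + 4 + 4 + 5 + 5 + 5 + 6 + 3 + 7 + 1 + 0 + 8 + 4 + 0 = 80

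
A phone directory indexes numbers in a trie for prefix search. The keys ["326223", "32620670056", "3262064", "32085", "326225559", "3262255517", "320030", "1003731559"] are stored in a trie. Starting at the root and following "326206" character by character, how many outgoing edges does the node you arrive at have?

Walk "326206" from the root, arriving at one node.
Distinct next characters after "326206": 4, 7.
That node has 2 child edges.

2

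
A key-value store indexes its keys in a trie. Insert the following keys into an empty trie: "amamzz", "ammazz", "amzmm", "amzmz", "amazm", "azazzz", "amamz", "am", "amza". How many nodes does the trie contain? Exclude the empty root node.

Count nodes per top-level branch (shared prefixes stored once):
  'a'-branch (am, amamz, amamzz, amazm, ammazz, amza, amzmm, amzmz, azazzz): 22 nodes
Sum: 22

22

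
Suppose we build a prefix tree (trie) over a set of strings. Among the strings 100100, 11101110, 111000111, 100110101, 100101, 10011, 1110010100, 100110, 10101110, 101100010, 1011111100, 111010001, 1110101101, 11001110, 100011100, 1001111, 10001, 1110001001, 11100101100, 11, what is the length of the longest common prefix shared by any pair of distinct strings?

8

Look for the deepest trie node that still has at least two words in its subtree.
"1110010100" and "11100101100" agree on "11100101" (8 characters) before diverging; nothing deeper is shared.
Longest shared-prefix length: 8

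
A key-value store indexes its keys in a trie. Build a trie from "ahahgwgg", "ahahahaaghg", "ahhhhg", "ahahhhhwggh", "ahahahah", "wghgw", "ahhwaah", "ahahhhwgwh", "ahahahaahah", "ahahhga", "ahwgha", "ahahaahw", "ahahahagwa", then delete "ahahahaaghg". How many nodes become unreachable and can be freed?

Walk "ahahahaaghg" from the leaf back toward the root, removing each node that no remaining word uses.
The suffix "ghg" (3 nodes) is used only by "ahahahaaghg"; the node for "ahahahaa" still has the child "h", so pruning stops there.
Nodes removed: 3

3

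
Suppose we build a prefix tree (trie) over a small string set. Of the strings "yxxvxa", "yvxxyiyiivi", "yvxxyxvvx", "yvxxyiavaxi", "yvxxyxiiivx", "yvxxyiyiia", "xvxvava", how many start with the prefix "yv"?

5

Traverse to the node for "yv", then collect every word in that subtree.
Matches: "yvxxyiavaxi", "yvxxyiyiia", "yvxxyiyiivi", "yvxxyxiiivx", "yvxxyxvvx"
Count: 5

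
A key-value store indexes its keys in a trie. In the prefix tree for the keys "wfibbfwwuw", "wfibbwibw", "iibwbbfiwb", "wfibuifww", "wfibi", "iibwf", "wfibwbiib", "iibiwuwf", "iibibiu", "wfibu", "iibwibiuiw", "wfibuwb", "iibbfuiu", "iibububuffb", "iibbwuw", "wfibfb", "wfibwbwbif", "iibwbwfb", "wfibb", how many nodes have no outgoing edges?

17

Leaves are exactly the stored words that no other stored word extends.
Those words: "iibbfuiu", "iibbwuw", "iibibiu", "iibiwuwf", "iibububuffb", "iibwbbfiwb", "iibwbwfb", "iibwf", "iibwibiuiw", "wfibbfwwuw", "wfibbwibw", "wfibfb", "wfibi", "wfibuifww", "wfibuwb", "wfibwbiib", "wfibwbwbif"
Leaf count: 17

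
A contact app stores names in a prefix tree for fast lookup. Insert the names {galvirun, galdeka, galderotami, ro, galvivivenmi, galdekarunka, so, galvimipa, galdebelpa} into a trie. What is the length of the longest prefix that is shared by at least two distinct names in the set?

7

Look for the deepest trie node that still has at least two words in its subtree.
e.g. "galdeka" and "galdekarunka" share the prefix "galdeka" of length 7; no pair shares a longer one.
Longest shared-prefix length: 7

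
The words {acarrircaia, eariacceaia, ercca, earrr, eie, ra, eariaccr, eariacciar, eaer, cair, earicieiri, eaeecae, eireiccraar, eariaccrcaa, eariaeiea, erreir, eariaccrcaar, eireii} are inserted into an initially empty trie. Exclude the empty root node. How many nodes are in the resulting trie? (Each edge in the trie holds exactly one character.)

74

Insert word by word; a character creates a node only if that edge doesn't already exist:
  "acarrircaia" → 11 new (a, c, a, r, r, i, r, c, a, i, a)
  "eariacceaia" → 11 new (e, a, r, i, a, c, c, e, a, i, a)
  "ercca" → prefix "e" already present; 4 new (r, c, c, a)
  "earrr" → prefix "ear" already present; 2 new (r, r)
  "eie" → prefix "e" already present; 2 new (i, e)
  "ra" → 2 new (r, a)
  "eariaccr" → prefix "eariacc" already present; 1 new (r)
  "eariacciar" → prefix "eariacc" already present; 3 new (i, a, r)
  "eaer" → prefix "ea" already present; 2 new (e, r)
  "cair" → 4 new (c, a, i, r)
  "earicieiri" → prefix "eari" already present; 6 new (c, i, e, i, r, i)
  "eaeecae" → prefix "eae" already present; 4 new (e, c, a, e)
  "eireiccraar" → prefix "ei" already present; 9 new (r, e, i, c, c, r, a, a, r)
  "eariaccrcaa" → prefix "eariaccr" already present; 3 new (c, a, a)
  "eariaeiea" → prefix "earia" already present; 4 new (e, i, e, a)
  "erreir" → prefix "er" already present; 4 new (r, e, i, r)
  "eariaccrcaar" → prefix "eariaccrcaa" already present; 1 new (r)
  "eireii" → prefix "eirei" already present; 1 new (i)
Total nodes = 11 + 11 + 4 + 2 + 2 + 2 + 1 + 3 + 2 + 4 + 6 + 4 + 9 + 3 + 4 + 4 + 1 + 1 = 74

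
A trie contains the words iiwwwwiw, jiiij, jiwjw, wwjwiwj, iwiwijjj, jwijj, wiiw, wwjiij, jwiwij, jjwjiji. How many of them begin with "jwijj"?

Traverse to the node for "jwijj", then collect every word in that subtree.
Matches: "jwijj"
Count: 1

1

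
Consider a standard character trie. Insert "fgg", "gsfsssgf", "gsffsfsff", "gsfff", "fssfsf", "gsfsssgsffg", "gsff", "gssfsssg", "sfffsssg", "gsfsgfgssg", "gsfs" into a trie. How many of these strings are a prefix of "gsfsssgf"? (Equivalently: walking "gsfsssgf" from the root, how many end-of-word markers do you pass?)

Walk "gsfsssgf" from the root; an end-of-word marker is hit whenever a stored word is a prefix of "gsfsssgf".
Prefixes of the query that are stored words: "gsfs", "gsfsssgf"
Count: 2

2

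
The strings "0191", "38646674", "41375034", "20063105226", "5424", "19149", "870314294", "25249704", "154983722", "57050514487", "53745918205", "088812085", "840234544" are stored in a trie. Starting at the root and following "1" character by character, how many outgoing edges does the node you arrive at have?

Follow the path "1" to its node, then look at its outgoing edges.
Characters that immediately follow "1" among the stored strings: {5, 9}.
That node has 2 child edges.

2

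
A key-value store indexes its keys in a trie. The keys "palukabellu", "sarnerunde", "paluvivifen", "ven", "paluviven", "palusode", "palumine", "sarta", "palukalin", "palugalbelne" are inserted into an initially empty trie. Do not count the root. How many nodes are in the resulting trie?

For each word, the new-node count is its length minus the longest prefix already in the trie:
  "palukabellu" → 11 new (p, a, l, u, k, a, b, e, l, l, u)
  "sarnerunde" → 10 new (s, a, r, n, e, r, u, n, d, e)
  "paluvivifen" → prefix "palu" already present; 7 new (v, i, v, i, f, e, n)
  "ven" → 3 new (v, e, n)
  "paluviven" → prefix "paluviv" already present; 2 new (e, n)
  "palusode" → prefix "palu" already present; 4 new (s, o, d, e)
  "palumine" → prefix "palu" already present; 4 new (m, i, n, e)
  "sarta" → prefix "sar" already present; 2 new (t, a)
  "palukalin" → prefix "paluka" already present; 3 new (l, i, n)
  "palugalbelne" → prefix "palu" already present; 8 new (g, a, l, b, e, l, n, e)
Total nodes = 11 + 10 + 7 + 3 + 2 + 4 + 4 + 2 + 3 + 8 = 54

54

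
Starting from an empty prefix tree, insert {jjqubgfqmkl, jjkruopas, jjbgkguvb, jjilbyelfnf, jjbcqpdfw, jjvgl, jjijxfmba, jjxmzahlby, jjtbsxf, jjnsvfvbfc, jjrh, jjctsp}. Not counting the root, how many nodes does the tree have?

Insert word by word; a character creates a node only if that edge doesn't already exist:
  "jjqubgfqmkl" → 11 new (j, j, q, u, b, g, f, q, m, k, l)
  "jjkruopas" → prefix "jj" already present; 7 new (k, r, u, o, p, a, s)
  "jjbgkguvb" → prefix "jj" already present; 7 new (b, g, k, g, u, v, b)
  "jjilbyelfnf" → prefix "jj" already present; 9 new (i, l, b, y, e, l, f, n, f)
  "jjbcqpdfw" → prefix "jjb" already present; 6 new (c, q, p, d, f, w)
  "jjvgl" → prefix "jj" already present; 3 new (v, g, l)
  "jjijxfmba" → prefix "jji" already present; 6 new (j, x, f, m, b, a)
  "jjxmzahlby" → prefix "jj" already present; 8 new (x, m, z, a, h, l, b, y)
  "jjtbsxf" → prefix "jj" already present; 5 new (t, b, s, x, f)
  "jjnsvfvbfc" → prefix "jj" already present; 8 new (n, s, v, f, v, b, f, c)
  "jjrh" → prefix "jj" already present; 2 new (r, h)
  "jjctsp" → prefix "jj" already present; 4 new (c, t, s, p)
Total nodes = 11 + 7 + 7 + 9 + 6 + 3 + 6 + 8 + 5 + 8 + 2 + 4 = 76

76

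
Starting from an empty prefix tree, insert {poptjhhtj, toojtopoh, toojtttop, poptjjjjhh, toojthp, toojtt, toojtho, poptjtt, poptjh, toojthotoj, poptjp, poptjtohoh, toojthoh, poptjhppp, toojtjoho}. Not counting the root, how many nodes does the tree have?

48

Trace insertions, counting only characters that open a new branch:
  "poptjhhtj" → 9 new (p, o, p, t, j, h, h, t, j)
  "toojtopoh" → 9 new (t, o, o, j, t, o, p, o, h)
  "toojtttop" → prefix "toojt" already present; 4 new (t, t, o, p)
  "poptjjjjhh" → prefix "poptj" already present; 5 new (j, j, j, h, h)
  "toojthp" → prefix "toojt" already present; 2 new (h, p)
  "toojtt" → prefix "toojtt" already present; 0 new (none)
  "toojtho" → prefix "toojth" already present; 1 new (o)
  "poptjtt" → prefix "poptj" already present; 2 new (t, t)
  "poptjh" → prefix "poptjh" already present; 0 new (none)
  "toojthotoj" → prefix "toojtho" already present; 3 new (t, o, j)
  "poptjp" → prefix "poptj" already present; 1 new (p)
  "poptjtohoh" → prefix "poptjt" already present; 4 new (o, h, o, h)
  "toojthoh" → prefix "toojtho" already present; 1 new (h)
  "poptjhppp" → prefix "poptjh" already present; 3 new (p, p, p)
  "toojtjoho" → prefix "toojt" already present; 4 new (j, o, h, o)
Total nodes = 9 + 9 + 4 + 5 + 2 + 0 + 1 + 2 + 0 + 3 + 1 + 4 + 1 + 3 + 4 = 48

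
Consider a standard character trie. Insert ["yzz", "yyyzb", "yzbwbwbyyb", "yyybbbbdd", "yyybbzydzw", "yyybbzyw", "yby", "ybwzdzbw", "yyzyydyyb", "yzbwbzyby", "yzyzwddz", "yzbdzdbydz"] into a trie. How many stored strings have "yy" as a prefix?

Traverse to the node for "yy", then collect every word in that subtree.
Matches: "yyybbbbdd", "yyybbzydzw", "yyybbzyw", "yyyzb", "yyzyydyyb"
Count: 5

5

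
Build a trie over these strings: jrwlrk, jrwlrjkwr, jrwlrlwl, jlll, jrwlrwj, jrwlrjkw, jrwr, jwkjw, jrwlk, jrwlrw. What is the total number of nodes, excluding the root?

24

Trie structure (* marks end of a word):
(root)
└─ j
   ├─ l
   │  └─ l
   │     └─ l *
   ├─ r
   │  └─ w
   │     ├─ l
   │     │  ├─ k *
   │     │  └─ r
   │     │     ├─ j
   │     │     │  └─ k
   │     │     │     └─ w *
   │     │     │        └─ r *
   │     │     ├─ k *
   │     │     ├─ l
   │     │     │  └─ w
   │     │     │     └─ l *
   │     │     └─ w *
   │     │        └─ j *
   │     └─ r *
   └─ w
      └─ k
         └─ j
            └─ w *
Counting every labelled node above: 24.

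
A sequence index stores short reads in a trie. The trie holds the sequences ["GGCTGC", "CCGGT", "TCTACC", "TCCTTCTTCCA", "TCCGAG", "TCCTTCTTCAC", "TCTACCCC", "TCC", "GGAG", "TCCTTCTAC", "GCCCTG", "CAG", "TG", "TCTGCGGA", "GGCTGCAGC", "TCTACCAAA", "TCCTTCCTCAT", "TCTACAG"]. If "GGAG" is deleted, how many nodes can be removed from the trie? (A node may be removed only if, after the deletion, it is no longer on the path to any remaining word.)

2

A node on "GGAG"'s path can go only if nothing else ends at it or branches off below it.
The suffix "AG" (2 nodes) is used only by "GGAG"; the node for "GG" still has the child "C", so pruning stops there.
Nodes removed: 2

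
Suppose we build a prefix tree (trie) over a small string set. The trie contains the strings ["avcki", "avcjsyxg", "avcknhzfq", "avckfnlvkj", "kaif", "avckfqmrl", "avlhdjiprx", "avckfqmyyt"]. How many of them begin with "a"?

Walk to "a"; the words in its subtree are exactly those with that prefix.
Words under "a": avcjsyxg, avckfnlvkj, avckfqmrl, avckfqmyyt, avcki, avcknhzfq, avlhdjiprx
Count: 7

7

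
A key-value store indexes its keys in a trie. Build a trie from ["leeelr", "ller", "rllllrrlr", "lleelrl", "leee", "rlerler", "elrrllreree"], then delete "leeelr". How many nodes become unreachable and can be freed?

2

After clearing the end-marker at "leeelr", prune upward until reaching a node still needed by another word.
The suffix "lr" (2 nodes) is used only by "leeelr"; "leee" is itself a stored word, so pruning stops there.
Nodes removed: 2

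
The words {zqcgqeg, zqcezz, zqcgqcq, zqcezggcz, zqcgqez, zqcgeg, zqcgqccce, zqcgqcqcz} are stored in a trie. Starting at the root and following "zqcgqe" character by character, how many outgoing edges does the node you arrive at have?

2

Walk "zqcgqe" from the root, arriving at one node.
Characters that immediately follow "zqcgqe" among the stored strings: {g, z}.
That node has 2 child edges.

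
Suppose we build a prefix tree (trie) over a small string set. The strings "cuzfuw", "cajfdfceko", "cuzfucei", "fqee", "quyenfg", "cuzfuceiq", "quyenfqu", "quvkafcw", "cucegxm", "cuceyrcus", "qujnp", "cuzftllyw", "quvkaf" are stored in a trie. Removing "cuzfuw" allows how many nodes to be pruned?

A node on "cuzfuw"'s path can go only if nothing else ends at it or branches off below it.
The suffix "w" (1 node) is used only by "cuzfuw"; the node for "cuzfu" still has the child "c", so pruning stops there.
Nodes removed: 1

1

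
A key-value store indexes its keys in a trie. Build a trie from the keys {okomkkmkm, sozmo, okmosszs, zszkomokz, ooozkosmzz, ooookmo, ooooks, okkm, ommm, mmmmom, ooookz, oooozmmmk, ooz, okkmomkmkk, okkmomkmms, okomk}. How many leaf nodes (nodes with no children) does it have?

A leaf is a node with no children — equivalently, the end of a word that is not a proper prefix of any other stored word.
Those words: "mmmmom", "okkmomkmkk", "okkmomkmms", "okmosszs", "okomkkmkm", "ommm", "ooookmo", "ooooks", "ooookz", "oooozmmmk", "ooozkosmzz", "ooz", "sozmo", "zszkomokz"
Leaf count: 14

14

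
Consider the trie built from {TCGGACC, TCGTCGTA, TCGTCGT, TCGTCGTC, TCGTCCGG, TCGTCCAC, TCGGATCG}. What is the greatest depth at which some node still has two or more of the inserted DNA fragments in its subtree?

7

Look for the deepest trie node that still has at least two words in its subtree.
e.g. "TCGTCGT" and "TCGTCGTA" share the prefix "TCGTCGT" of length 7; no pair shares a longer one.
Longest shared-prefix length: 7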